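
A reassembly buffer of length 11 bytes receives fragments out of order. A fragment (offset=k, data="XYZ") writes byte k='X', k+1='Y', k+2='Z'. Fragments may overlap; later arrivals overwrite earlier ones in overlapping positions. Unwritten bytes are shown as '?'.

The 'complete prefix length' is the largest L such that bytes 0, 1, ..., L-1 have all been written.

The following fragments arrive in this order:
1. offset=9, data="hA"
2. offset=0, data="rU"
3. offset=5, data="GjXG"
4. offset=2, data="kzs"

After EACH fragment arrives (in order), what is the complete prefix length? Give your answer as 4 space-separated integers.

Fragment 1: offset=9 data="hA" -> buffer=?????????hA -> prefix_len=0
Fragment 2: offset=0 data="rU" -> buffer=rU???????hA -> prefix_len=2
Fragment 3: offset=5 data="GjXG" -> buffer=rU???GjXGhA -> prefix_len=2
Fragment 4: offset=2 data="kzs" -> buffer=rUkzsGjXGhA -> prefix_len=11

Answer: 0 2 2 11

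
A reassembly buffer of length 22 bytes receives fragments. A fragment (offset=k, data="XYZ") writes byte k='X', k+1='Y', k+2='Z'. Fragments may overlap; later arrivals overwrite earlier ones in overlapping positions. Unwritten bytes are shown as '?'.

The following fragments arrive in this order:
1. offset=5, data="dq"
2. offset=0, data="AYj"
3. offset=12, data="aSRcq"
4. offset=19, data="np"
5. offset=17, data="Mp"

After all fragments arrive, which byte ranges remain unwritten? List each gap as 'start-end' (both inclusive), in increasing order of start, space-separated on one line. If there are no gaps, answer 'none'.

Answer: 3-4 7-11 21-21

Derivation:
Fragment 1: offset=5 len=2
Fragment 2: offset=0 len=3
Fragment 3: offset=12 len=5
Fragment 4: offset=19 len=2
Fragment 5: offset=17 len=2
Gaps: 3-4 7-11 21-21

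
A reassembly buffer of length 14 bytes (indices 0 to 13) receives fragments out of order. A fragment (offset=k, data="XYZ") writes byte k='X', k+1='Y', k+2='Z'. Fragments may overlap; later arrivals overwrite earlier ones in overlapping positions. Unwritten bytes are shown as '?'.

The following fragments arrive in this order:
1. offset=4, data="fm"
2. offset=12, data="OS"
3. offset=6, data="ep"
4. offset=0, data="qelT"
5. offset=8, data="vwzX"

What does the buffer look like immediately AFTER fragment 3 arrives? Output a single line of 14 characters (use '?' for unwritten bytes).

Fragment 1: offset=4 data="fm" -> buffer=????fm????????
Fragment 2: offset=12 data="OS" -> buffer=????fm??????OS
Fragment 3: offset=6 data="ep" -> buffer=????fmep????OS

Answer: ????fmep????OS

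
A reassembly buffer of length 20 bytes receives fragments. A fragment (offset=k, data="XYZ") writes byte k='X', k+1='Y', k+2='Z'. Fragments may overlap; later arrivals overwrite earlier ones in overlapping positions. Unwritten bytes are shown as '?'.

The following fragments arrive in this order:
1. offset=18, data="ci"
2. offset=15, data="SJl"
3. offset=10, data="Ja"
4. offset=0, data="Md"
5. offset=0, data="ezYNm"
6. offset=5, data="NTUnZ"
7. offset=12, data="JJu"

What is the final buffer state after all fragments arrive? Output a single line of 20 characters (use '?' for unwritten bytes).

Answer: ezYNmNTUnZJaJJuSJlci

Derivation:
Fragment 1: offset=18 data="ci" -> buffer=??????????????????ci
Fragment 2: offset=15 data="SJl" -> buffer=???????????????SJlci
Fragment 3: offset=10 data="Ja" -> buffer=??????????Ja???SJlci
Fragment 4: offset=0 data="Md" -> buffer=Md????????Ja???SJlci
Fragment 5: offset=0 data="ezYNm" -> buffer=ezYNm?????Ja???SJlci
Fragment 6: offset=5 data="NTUnZ" -> buffer=ezYNmNTUnZJa???SJlci
Fragment 7: offset=12 data="JJu" -> buffer=ezYNmNTUnZJaJJuSJlci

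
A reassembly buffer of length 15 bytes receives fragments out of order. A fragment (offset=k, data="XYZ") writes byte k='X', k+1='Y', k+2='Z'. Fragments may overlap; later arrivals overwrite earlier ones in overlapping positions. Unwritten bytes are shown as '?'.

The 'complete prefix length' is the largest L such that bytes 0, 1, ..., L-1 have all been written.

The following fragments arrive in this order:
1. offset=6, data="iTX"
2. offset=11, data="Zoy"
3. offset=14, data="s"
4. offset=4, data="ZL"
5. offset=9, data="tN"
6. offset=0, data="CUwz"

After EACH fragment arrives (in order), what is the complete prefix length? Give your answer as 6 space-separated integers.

Fragment 1: offset=6 data="iTX" -> buffer=??????iTX?????? -> prefix_len=0
Fragment 2: offset=11 data="Zoy" -> buffer=??????iTX??Zoy? -> prefix_len=0
Fragment 3: offset=14 data="s" -> buffer=??????iTX??Zoys -> prefix_len=0
Fragment 4: offset=4 data="ZL" -> buffer=????ZLiTX??Zoys -> prefix_len=0
Fragment 5: offset=9 data="tN" -> buffer=????ZLiTXtNZoys -> prefix_len=0
Fragment 6: offset=0 data="CUwz" -> buffer=CUwzZLiTXtNZoys -> prefix_len=15

Answer: 0 0 0 0 0 15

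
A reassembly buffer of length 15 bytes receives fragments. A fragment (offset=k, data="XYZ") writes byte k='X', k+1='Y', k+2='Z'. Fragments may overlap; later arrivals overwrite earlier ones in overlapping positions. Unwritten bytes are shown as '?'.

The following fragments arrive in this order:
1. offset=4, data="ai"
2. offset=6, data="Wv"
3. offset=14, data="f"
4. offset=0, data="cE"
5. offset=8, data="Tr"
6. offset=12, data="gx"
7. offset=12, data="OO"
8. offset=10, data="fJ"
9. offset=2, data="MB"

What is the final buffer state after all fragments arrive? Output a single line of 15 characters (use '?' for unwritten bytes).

Answer: cEMBaiWvTrfJOOf

Derivation:
Fragment 1: offset=4 data="ai" -> buffer=????ai?????????
Fragment 2: offset=6 data="Wv" -> buffer=????aiWv???????
Fragment 3: offset=14 data="f" -> buffer=????aiWv??????f
Fragment 4: offset=0 data="cE" -> buffer=cE??aiWv??????f
Fragment 5: offset=8 data="Tr" -> buffer=cE??aiWvTr????f
Fragment 6: offset=12 data="gx" -> buffer=cE??aiWvTr??gxf
Fragment 7: offset=12 data="OO" -> buffer=cE??aiWvTr??OOf
Fragment 8: offset=10 data="fJ" -> buffer=cE??aiWvTrfJOOf
Fragment 9: offset=2 data="MB" -> buffer=cEMBaiWvTrfJOOf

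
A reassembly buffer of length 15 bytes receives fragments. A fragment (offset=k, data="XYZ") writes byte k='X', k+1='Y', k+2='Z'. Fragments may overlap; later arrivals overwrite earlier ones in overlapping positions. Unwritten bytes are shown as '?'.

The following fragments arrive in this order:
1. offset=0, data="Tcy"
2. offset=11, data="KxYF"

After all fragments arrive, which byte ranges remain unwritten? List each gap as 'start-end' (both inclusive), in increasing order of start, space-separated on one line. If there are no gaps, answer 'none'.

Answer: 3-10

Derivation:
Fragment 1: offset=0 len=3
Fragment 2: offset=11 len=4
Gaps: 3-10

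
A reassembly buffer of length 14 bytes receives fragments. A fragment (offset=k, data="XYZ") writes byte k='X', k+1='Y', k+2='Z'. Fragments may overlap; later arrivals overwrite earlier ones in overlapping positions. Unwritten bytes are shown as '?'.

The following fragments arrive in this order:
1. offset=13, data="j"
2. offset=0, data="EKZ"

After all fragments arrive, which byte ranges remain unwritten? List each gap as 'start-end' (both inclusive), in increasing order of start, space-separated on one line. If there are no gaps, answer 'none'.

Answer: 3-12

Derivation:
Fragment 1: offset=13 len=1
Fragment 2: offset=0 len=3
Gaps: 3-12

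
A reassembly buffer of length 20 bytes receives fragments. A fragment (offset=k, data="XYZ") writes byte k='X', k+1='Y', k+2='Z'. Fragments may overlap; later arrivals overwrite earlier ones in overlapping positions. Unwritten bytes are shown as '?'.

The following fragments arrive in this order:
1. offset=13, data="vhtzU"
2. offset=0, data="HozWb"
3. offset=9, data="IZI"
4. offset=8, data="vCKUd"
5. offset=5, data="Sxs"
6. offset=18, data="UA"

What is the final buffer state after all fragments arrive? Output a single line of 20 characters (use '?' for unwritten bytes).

Answer: HozWbSxsvCKUdvhtzUUA

Derivation:
Fragment 1: offset=13 data="vhtzU" -> buffer=?????????????vhtzU??
Fragment 2: offset=0 data="HozWb" -> buffer=HozWb????????vhtzU??
Fragment 3: offset=9 data="IZI" -> buffer=HozWb????IZI?vhtzU??
Fragment 4: offset=8 data="vCKUd" -> buffer=HozWb???vCKUdvhtzU??
Fragment 5: offset=5 data="Sxs" -> buffer=HozWbSxsvCKUdvhtzU??
Fragment 6: offset=18 data="UA" -> buffer=HozWbSxsvCKUdvhtzUUA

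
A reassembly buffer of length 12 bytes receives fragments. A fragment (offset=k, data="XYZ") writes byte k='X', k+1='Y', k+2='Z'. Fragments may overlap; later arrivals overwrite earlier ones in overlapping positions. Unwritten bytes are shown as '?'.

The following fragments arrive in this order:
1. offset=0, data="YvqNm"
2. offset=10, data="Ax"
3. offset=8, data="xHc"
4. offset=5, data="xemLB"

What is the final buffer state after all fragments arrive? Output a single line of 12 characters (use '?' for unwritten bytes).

Answer: YvqNmxemLBcx

Derivation:
Fragment 1: offset=0 data="YvqNm" -> buffer=YvqNm???????
Fragment 2: offset=10 data="Ax" -> buffer=YvqNm?????Ax
Fragment 3: offset=8 data="xHc" -> buffer=YvqNm???xHcx
Fragment 4: offset=5 data="xemLB" -> buffer=YvqNmxemLBcx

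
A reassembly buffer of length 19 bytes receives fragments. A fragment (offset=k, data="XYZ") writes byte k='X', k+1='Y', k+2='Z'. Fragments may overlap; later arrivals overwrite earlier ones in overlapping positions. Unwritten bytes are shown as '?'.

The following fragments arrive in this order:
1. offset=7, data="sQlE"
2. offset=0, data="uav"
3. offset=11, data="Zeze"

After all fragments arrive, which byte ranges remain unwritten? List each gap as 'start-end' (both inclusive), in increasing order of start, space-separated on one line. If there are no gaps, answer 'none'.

Fragment 1: offset=7 len=4
Fragment 2: offset=0 len=3
Fragment 3: offset=11 len=4
Gaps: 3-6 15-18

Answer: 3-6 15-18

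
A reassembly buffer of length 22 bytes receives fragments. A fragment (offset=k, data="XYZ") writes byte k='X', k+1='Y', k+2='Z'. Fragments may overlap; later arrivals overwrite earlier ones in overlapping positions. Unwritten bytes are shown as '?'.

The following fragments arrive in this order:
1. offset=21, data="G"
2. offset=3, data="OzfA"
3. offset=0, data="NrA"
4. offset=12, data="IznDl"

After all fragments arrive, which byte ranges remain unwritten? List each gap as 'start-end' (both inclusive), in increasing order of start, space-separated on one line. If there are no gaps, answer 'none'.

Answer: 7-11 17-20

Derivation:
Fragment 1: offset=21 len=1
Fragment 2: offset=3 len=4
Fragment 3: offset=0 len=3
Fragment 4: offset=12 len=5
Gaps: 7-11 17-20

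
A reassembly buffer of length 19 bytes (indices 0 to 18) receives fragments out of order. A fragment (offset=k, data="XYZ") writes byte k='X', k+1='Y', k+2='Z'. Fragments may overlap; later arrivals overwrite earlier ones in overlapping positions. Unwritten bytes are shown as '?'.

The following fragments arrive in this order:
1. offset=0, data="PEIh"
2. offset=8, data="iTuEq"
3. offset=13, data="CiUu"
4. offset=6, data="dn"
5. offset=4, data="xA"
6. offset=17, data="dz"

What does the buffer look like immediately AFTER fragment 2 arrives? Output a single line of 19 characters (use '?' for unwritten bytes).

Fragment 1: offset=0 data="PEIh" -> buffer=PEIh???????????????
Fragment 2: offset=8 data="iTuEq" -> buffer=PEIh????iTuEq??????

Answer: PEIh????iTuEq??????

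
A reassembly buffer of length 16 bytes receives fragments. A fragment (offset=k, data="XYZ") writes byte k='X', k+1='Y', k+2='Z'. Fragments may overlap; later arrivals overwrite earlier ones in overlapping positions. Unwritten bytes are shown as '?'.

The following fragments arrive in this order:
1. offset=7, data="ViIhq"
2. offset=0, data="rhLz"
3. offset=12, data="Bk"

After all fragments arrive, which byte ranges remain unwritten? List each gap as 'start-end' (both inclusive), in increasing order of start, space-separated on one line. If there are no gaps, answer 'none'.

Fragment 1: offset=7 len=5
Fragment 2: offset=0 len=4
Fragment 3: offset=12 len=2
Gaps: 4-6 14-15

Answer: 4-6 14-15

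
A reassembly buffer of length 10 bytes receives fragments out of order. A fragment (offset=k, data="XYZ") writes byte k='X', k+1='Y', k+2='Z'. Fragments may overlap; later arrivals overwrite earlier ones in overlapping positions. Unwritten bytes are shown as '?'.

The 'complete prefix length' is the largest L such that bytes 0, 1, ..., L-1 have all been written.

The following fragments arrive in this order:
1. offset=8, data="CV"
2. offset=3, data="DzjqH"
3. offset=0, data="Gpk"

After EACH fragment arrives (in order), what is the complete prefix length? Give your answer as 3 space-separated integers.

Answer: 0 0 10

Derivation:
Fragment 1: offset=8 data="CV" -> buffer=????????CV -> prefix_len=0
Fragment 2: offset=3 data="DzjqH" -> buffer=???DzjqHCV -> prefix_len=0
Fragment 3: offset=0 data="Gpk" -> buffer=GpkDzjqHCV -> prefix_len=10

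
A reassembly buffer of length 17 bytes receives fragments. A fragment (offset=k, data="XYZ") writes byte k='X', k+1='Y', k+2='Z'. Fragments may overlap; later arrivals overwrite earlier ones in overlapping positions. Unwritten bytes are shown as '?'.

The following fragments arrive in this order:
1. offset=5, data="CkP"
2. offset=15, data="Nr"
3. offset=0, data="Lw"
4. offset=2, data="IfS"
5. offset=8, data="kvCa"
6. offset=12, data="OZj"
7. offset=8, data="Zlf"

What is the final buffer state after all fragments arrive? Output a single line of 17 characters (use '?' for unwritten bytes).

Fragment 1: offset=5 data="CkP" -> buffer=?????CkP?????????
Fragment 2: offset=15 data="Nr" -> buffer=?????CkP???????Nr
Fragment 3: offset=0 data="Lw" -> buffer=Lw???CkP???????Nr
Fragment 4: offset=2 data="IfS" -> buffer=LwIfSCkP???????Nr
Fragment 5: offset=8 data="kvCa" -> buffer=LwIfSCkPkvCa???Nr
Fragment 6: offset=12 data="OZj" -> buffer=LwIfSCkPkvCaOZjNr
Fragment 7: offset=8 data="Zlf" -> buffer=LwIfSCkPZlfaOZjNr

Answer: LwIfSCkPZlfaOZjNr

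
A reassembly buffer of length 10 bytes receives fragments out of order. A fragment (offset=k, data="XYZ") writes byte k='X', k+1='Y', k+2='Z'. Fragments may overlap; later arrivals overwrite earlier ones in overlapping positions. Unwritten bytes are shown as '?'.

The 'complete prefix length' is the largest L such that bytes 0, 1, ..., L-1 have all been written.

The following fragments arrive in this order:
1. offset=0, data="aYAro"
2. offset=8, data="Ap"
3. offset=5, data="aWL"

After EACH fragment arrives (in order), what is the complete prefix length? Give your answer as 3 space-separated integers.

Fragment 1: offset=0 data="aYAro" -> buffer=aYAro????? -> prefix_len=5
Fragment 2: offset=8 data="Ap" -> buffer=aYAro???Ap -> prefix_len=5
Fragment 3: offset=5 data="aWL" -> buffer=aYAroaWLAp -> prefix_len=10

Answer: 5 5 10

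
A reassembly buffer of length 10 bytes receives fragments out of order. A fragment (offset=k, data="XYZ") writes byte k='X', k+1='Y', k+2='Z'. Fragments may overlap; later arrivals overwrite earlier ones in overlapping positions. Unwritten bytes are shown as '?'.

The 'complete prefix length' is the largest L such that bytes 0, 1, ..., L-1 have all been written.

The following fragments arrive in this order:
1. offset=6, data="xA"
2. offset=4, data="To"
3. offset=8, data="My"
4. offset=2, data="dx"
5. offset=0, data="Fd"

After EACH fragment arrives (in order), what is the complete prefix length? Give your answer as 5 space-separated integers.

Answer: 0 0 0 0 10

Derivation:
Fragment 1: offset=6 data="xA" -> buffer=??????xA?? -> prefix_len=0
Fragment 2: offset=4 data="To" -> buffer=????ToxA?? -> prefix_len=0
Fragment 3: offset=8 data="My" -> buffer=????ToxAMy -> prefix_len=0
Fragment 4: offset=2 data="dx" -> buffer=??dxToxAMy -> prefix_len=0
Fragment 5: offset=0 data="Fd" -> buffer=FddxToxAMy -> prefix_len=10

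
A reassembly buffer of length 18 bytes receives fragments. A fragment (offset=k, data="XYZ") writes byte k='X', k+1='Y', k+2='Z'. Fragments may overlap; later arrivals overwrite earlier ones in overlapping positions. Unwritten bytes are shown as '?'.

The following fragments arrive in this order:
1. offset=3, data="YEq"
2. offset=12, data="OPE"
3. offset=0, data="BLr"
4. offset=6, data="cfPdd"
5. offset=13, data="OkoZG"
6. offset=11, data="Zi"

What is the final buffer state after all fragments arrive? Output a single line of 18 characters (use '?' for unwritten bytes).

Fragment 1: offset=3 data="YEq" -> buffer=???YEq????????????
Fragment 2: offset=12 data="OPE" -> buffer=???YEq??????OPE???
Fragment 3: offset=0 data="BLr" -> buffer=BLrYEq??????OPE???
Fragment 4: offset=6 data="cfPdd" -> buffer=BLrYEqcfPdd?OPE???
Fragment 5: offset=13 data="OkoZG" -> buffer=BLrYEqcfPdd?OOkoZG
Fragment 6: offset=11 data="Zi" -> buffer=BLrYEqcfPddZiOkoZG

Answer: BLrYEqcfPddZiOkoZG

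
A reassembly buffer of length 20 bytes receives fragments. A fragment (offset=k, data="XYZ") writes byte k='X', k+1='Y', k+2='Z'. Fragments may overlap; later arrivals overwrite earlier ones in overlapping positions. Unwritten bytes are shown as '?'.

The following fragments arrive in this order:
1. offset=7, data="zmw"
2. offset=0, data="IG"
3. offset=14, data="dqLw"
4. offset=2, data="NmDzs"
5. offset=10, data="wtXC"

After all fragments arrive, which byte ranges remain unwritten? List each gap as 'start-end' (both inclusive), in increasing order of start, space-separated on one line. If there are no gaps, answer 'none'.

Fragment 1: offset=7 len=3
Fragment 2: offset=0 len=2
Fragment 3: offset=14 len=4
Fragment 4: offset=2 len=5
Fragment 5: offset=10 len=4
Gaps: 18-19

Answer: 18-19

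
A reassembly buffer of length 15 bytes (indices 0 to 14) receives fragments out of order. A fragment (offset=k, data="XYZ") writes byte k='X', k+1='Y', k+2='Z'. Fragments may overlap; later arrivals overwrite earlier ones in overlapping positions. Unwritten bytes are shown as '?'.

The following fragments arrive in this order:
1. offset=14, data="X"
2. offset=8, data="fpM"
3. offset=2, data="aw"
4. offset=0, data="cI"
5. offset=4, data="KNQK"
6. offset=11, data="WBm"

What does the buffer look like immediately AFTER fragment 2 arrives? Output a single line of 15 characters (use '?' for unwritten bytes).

Answer: ????????fpM???X

Derivation:
Fragment 1: offset=14 data="X" -> buffer=??????????????X
Fragment 2: offset=8 data="fpM" -> buffer=????????fpM???X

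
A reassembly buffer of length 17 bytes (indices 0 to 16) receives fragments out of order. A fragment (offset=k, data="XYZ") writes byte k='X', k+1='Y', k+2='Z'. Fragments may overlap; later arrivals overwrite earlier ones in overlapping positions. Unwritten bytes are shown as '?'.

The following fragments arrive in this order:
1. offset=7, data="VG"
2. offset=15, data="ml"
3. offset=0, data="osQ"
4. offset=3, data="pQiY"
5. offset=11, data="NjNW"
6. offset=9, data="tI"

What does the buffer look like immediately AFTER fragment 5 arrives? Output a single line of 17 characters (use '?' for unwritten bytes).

Fragment 1: offset=7 data="VG" -> buffer=???????VG????????
Fragment 2: offset=15 data="ml" -> buffer=???????VG??????ml
Fragment 3: offset=0 data="osQ" -> buffer=osQ????VG??????ml
Fragment 4: offset=3 data="pQiY" -> buffer=osQpQiYVG??????ml
Fragment 5: offset=11 data="NjNW" -> buffer=osQpQiYVG??NjNWml

Answer: osQpQiYVG??NjNWml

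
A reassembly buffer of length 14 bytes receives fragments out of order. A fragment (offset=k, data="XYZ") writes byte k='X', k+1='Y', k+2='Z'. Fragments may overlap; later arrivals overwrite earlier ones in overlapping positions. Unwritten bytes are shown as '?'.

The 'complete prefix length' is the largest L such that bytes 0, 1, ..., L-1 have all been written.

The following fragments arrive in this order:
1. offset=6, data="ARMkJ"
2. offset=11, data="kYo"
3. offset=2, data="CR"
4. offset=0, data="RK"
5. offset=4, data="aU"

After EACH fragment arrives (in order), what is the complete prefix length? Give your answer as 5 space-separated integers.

Fragment 1: offset=6 data="ARMkJ" -> buffer=??????ARMkJ??? -> prefix_len=0
Fragment 2: offset=11 data="kYo" -> buffer=??????ARMkJkYo -> prefix_len=0
Fragment 3: offset=2 data="CR" -> buffer=??CR??ARMkJkYo -> prefix_len=0
Fragment 4: offset=0 data="RK" -> buffer=RKCR??ARMkJkYo -> prefix_len=4
Fragment 5: offset=4 data="aU" -> buffer=RKCRaUARMkJkYo -> prefix_len=14

Answer: 0 0 0 4 14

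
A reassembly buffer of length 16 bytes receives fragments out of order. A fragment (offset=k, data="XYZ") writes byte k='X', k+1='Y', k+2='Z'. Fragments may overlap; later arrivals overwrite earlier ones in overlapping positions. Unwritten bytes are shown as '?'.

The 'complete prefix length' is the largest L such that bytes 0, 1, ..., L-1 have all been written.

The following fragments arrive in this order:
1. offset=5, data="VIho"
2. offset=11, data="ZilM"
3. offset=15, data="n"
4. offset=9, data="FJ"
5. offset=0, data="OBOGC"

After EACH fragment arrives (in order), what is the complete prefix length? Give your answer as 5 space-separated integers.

Answer: 0 0 0 0 16

Derivation:
Fragment 1: offset=5 data="VIho" -> buffer=?????VIho??????? -> prefix_len=0
Fragment 2: offset=11 data="ZilM" -> buffer=?????VIho??ZilM? -> prefix_len=0
Fragment 3: offset=15 data="n" -> buffer=?????VIho??ZilMn -> prefix_len=0
Fragment 4: offset=9 data="FJ" -> buffer=?????VIhoFJZilMn -> prefix_len=0
Fragment 5: offset=0 data="OBOGC" -> buffer=OBOGCVIhoFJZilMn -> prefix_len=16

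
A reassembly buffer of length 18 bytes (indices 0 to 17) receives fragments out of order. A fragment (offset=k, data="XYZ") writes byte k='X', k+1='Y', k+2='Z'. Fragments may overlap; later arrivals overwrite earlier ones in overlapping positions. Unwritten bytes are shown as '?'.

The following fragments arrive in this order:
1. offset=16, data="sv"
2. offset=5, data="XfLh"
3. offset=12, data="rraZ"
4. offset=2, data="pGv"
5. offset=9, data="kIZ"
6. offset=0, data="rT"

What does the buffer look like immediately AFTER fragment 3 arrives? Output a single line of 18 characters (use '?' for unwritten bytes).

Fragment 1: offset=16 data="sv" -> buffer=????????????????sv
Fragment 2: offset=5 data="XfLh" -> buffer=?????XfLh???????sv
Fragment 3: offset=12 data="rraZ" -> buffer=?????XfLh???rraZsv

Answer: ?????XfLh???rraZsv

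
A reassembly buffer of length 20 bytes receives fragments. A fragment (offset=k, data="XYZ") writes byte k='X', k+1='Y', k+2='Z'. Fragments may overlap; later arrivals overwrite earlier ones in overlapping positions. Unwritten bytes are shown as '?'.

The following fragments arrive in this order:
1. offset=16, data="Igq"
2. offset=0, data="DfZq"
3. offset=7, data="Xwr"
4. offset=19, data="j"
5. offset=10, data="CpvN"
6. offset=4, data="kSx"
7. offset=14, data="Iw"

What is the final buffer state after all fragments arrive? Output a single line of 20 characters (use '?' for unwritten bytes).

Fragment 1: offset=16 data="Igq" -> buffer=????????????????Igq?
Fragment 2: offset=0 data="DfZq" -> buffer=DfZq????????????Igq?
Fragment 3: offset=7 data="Xwr" -> buffer=DfZq???Xwr??????Igq?
Fragment 4: offset=19 data="j" -> buffer=DfZq???Xwr??????Igqj
Fragment 5: offset=10 data="CpvN" -> buffer=DfZq???XwrCpvN??Igqj
Fragment 6: offset=4 data="kSx" -> buffer=DfZqkSxXwrCpvN??Igqj
Fragment 7: offset=14 data="Iw" -> buffer=DfZqkSxXwrCpvNIwIgqj

Answer: DfZqkSxXwrCpvNIwIgqj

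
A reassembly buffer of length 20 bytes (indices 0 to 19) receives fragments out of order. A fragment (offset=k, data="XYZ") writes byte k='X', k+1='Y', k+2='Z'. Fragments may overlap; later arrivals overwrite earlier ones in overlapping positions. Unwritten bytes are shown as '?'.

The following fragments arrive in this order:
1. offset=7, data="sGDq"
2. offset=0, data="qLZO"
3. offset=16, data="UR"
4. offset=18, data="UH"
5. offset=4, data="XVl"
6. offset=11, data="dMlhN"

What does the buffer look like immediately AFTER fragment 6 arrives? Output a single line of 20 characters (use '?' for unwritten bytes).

Answer: qLZOXVlsGDqdMlhNURUH

Derivation:
Fragment 1: offset=7 data="sGDq" -> buffer=???????sGDq?????????
Fragment 2: offset=0 data="qLZO" -> buffer=qLZO???sGDq?????????
Fragment 3: offset=16 data="UR" -> buffer=qLZO???sGDq?????UR??
Fragment 4: offset=18 data="UH" -> buffer=qLZO???sGDq?????URUH
Fragment 5: offset=4 data="XVl" -> buffer=qLZOXVlsGDq?????URUH
Fragment 6: offset=11 data="dMlhN" -> buffer=qLZOXVlsGDqdMlhNURUH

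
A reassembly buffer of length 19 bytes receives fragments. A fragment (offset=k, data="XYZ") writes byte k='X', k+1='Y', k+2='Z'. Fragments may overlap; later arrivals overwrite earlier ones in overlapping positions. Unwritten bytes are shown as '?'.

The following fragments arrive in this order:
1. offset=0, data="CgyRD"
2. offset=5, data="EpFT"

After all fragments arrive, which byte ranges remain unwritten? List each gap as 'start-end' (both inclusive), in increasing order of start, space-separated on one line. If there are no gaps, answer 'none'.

Fragment 1: offset=0 len=5
Fragment 2: offset=5 len=4
Gaps: 9-18

Answer: 9-18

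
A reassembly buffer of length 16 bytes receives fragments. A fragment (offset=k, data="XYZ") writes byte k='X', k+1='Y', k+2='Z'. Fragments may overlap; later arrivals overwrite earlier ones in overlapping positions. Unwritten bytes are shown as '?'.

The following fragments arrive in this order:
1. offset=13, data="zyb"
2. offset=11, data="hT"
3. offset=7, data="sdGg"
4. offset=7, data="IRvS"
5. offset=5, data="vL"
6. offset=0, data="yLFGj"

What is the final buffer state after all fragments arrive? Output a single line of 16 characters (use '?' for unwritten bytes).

Fragment 1: offset=13 data="zyb" -> buffer=?????????????zyb
Fragment 2: offset=11 data="hT" -> buffer=???????????hTzyb
Fragment 3: offset=7 data="sdGg" -> buffer=???????sdGghTzyb
Fragment 4: offset=7 data="IRvS" -> buffer=???????IRvShTzyb
Fragment 5: offset=5 data="vL" -> buffer=?????vLIRvShTzyb
Fragment 6: offset=0 data="yLFGj" -> buffer=yLFGjvLIRvShTzyb

Answer: yLFGjvLIRvShTzyb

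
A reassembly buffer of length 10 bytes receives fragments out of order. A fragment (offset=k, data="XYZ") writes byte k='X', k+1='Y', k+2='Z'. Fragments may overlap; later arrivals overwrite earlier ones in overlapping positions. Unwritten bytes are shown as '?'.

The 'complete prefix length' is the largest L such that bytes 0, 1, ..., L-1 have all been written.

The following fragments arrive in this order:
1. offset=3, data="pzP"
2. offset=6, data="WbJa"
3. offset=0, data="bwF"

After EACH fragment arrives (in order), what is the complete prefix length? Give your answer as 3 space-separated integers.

Fragment 1: offset=3 data="pzP" -> buffer=???pzP???? -> prefix_len=0
Fragment 2: offset=6 data="WbJa" -> buffer=???pzPWbJa -> prefix_len=0
Fragment 3: offset=0 data="bwF" -> buffer=bwFpzPWbJa -> prefix_len=10

Answer: 0 0 10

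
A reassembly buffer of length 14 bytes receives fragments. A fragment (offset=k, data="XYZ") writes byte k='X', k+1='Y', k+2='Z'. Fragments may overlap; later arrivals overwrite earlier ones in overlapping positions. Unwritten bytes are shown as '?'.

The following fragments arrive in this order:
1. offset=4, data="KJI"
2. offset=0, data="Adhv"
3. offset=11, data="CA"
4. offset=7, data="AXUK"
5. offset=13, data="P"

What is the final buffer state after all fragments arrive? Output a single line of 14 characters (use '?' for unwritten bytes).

Answer: AdhvKJIAXUKCAP

Derivation:
Fragment 1: offset=4 data="KJI" -> buffer=????KJI???????
Fragment 2: offset=0 data="Adhv" -> buffer=AdhvKJI???????
Fragment 3: offset=11 data="CA" -> buffer=AdhvKJI????CA?
Fragment 4: offset=7 data="AXUK" -> buffer=AdhvKJIAXUKCA?
Fragment 5: offset=13 data="P" -> buffer=AdhvKJIAXUKCAP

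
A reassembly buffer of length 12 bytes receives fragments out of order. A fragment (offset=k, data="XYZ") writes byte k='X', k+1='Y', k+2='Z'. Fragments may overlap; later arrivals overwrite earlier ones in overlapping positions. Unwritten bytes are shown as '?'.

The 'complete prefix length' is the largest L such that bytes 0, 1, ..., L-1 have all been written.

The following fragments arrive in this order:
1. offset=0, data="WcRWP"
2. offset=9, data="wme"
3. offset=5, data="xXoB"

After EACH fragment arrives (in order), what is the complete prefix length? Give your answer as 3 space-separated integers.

Fragment 1: offset=0 data="WcRWP" -> buffer=WcRWP??????? -> prefix_len=5
Fragment 2: offset=9 data="wme" -> buffer=WcRWP????wme -> prefix_len=5
Fragment 3: offset=5 data="xXoB" -> buffer=WcRWPxXoBwme -> prefix_len=12

Answer: 5 5 12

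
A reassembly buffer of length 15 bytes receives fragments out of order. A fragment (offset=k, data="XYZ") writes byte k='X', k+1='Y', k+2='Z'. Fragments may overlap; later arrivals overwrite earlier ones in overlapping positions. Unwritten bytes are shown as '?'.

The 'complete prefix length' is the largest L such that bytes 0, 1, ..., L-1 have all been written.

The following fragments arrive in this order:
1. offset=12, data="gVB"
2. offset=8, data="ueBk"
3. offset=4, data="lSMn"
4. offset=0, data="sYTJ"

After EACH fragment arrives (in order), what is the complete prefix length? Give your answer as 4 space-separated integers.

Fragment 1: offset=12 data="gVB" -> buffer=????????????gVB -> prefix_len=0
Fragment 2: offset=8 data="ueBk" -> buffer=????????ueBkgVB -> prefix_len=0
Fragment 3: offset=4 data="lSMn" -> buffer=????lSMnueBkgVB -> prefix_len=0
Fragment 4: offset=0 data="sYTJ" -> buffer=sYTJlSMnueBkgVB -> prefix_len=15

Answer: 0 0 0 15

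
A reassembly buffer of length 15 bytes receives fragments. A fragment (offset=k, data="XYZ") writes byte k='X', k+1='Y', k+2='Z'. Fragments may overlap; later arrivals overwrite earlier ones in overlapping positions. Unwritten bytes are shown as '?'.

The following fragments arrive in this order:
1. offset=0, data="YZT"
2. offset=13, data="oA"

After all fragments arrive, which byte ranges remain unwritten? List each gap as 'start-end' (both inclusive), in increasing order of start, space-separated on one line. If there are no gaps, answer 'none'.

Fragment 1: offset=0 len=3
Fragment 2: offset=13 len=2
Gaps: 3-12

Answer: 3-12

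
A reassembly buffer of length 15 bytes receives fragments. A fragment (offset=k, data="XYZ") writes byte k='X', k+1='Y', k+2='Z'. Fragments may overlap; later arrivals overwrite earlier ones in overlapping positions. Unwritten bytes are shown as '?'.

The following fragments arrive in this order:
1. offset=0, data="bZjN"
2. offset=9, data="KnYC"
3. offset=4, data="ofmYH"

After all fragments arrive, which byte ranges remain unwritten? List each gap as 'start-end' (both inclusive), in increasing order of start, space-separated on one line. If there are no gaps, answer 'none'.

Answer: 13-14

Derivation:
Fragment 1: offset=0 len=4
Fragment 2: offset=9 len=4
Fragment 3: offset=4 len=5
Gaps: 13-14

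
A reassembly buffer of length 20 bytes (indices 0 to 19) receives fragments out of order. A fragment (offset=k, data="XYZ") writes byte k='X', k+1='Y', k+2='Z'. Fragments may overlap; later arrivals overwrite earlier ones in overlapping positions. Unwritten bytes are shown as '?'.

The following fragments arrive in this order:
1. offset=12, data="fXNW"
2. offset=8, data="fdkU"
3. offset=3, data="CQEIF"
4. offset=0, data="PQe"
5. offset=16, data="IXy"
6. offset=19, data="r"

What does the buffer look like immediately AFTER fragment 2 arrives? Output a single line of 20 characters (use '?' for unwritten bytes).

Fragment 1: offset=12 data="fXNW" -> buffer=????????????fXNW????
Fragment 2: offset=8 data="fdkU" -> buffer=????????fdkUfXNW????

Answer: ????????fdkUfXNW????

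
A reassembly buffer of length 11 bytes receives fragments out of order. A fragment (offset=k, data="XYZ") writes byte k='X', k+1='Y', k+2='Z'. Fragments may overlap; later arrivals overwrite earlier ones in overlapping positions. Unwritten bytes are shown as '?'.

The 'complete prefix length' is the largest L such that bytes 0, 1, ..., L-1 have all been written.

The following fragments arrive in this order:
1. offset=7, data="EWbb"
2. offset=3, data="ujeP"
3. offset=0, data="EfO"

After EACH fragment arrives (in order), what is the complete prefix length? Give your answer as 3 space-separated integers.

Fragment 1: offset=7 data="EWbb" -> buffer=???????EWbb -> prefix_len=0
Fragment 2: offset=3 data="ujeP" -> buffer=???ujePEWbb -> prefix_len=0
Fragment 3: offset=0 data="EfO" -> buffer=EfOujePEWbb -> prefix_len=11

Answer: 0 0 11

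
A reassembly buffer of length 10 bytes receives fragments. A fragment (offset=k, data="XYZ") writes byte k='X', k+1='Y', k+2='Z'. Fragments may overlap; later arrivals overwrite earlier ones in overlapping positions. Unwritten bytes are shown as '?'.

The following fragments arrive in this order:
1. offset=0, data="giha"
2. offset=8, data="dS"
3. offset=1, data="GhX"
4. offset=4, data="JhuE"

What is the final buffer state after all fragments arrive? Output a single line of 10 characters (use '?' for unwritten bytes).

Answer: gGhXJhuEdS

Derivation:
Fragment 1: offset=0 data="giha" -> buffer=giha??????
Fragment 2: offset=8 data="dS" -> buffer=giha????dS
Fragment 3: offset=1 data="GhX" -> buffer=gGhX????dS
Fragment 4: offset=4 data="JhuE" -> buffer=gGhXJhuEdS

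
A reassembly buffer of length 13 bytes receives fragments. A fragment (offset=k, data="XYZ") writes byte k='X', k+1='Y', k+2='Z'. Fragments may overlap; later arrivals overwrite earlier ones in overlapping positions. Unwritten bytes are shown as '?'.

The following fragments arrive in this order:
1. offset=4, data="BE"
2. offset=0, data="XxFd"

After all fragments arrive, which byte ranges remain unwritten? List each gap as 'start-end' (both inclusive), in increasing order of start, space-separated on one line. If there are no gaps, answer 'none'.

Fragment 1: offset=4 len=2
Fragment 2: offset=0 len=4
Gaps: 6-12

Answer: 6-12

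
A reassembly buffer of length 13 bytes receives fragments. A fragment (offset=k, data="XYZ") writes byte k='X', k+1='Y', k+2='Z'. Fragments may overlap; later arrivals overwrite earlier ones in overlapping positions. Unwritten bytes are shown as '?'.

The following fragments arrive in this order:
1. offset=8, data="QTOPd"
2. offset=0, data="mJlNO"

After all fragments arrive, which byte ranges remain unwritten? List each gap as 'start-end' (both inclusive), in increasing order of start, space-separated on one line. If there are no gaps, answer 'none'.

Fragment 1: offset=8 len=5
Fragment 2: offset=0 len=5
Gaps: 5-7

Answer: 5-7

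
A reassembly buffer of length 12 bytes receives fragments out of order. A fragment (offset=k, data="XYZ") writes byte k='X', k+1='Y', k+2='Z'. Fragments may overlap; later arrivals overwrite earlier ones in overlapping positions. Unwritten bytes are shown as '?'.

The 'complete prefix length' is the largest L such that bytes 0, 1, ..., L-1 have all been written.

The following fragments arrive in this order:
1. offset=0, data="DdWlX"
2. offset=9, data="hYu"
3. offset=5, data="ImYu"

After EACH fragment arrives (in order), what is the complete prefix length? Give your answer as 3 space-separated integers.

Fragment 1: offset=0 data="DdWlX" -> buffer=DdWlX??????? -> prefix_len=5
Fragment 2: offset=9 data="hYu" -> buffer=DdWlX????hYu -> prefix_len=5
Fragment 3: offset=5 data="ImYu" -> buffer=DdWlXImYuhYu -> prefix_len=12

Answer: 5 5 12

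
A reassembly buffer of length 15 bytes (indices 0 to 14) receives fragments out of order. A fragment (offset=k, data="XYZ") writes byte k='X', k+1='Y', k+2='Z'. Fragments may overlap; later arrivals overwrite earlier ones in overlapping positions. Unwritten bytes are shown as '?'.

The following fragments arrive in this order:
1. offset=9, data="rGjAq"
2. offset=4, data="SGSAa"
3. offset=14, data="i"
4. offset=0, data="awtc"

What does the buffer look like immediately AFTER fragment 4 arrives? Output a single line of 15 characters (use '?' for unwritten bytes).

Answer: awtcSGSAarGjAqi

Derivation:
Fragment 1: offset=9 data="rGjAq" -> buffer=?????????rGjAq?
Fragment 2: offset=4 data="SGSAa" -> buffer=????SGSAarGjAq?
Fragment 3: offset=14 data="i" -> buffer=????SGSAarGjAqi
Fragment 4: offset=0 data="awtc" -> buffer=awtcSGSAarGjAqi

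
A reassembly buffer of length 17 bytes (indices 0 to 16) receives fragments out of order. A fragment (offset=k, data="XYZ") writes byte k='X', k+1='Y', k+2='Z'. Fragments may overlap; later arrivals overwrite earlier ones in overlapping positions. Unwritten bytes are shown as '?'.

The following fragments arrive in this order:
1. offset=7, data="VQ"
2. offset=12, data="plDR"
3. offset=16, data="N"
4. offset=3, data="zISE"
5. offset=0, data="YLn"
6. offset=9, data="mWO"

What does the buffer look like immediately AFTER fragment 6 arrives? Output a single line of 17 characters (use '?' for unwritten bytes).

Answer: YLnzISEVQmWOplDRN

Derivation:
Fragment 1: offset=7 data="VQ" -> buffer=???????VQ????????
Fragment 2: offset=12 data="plDR" -> buffer=???????VQ???plDR?
Fragment 3: offset=16 data="N" -> buffer=???????VQ???plDRN
Fragment 4: offset=3 data="zISE" -> buffer=???zISEVQ???plDRN
Fragment 5: offset=0 data="YLn" -> buffer=YLnzISEVQ???plDRN
Fragment 6: offset=9 data="mWO" -> buffer=YLnzISEVQmWOplDRN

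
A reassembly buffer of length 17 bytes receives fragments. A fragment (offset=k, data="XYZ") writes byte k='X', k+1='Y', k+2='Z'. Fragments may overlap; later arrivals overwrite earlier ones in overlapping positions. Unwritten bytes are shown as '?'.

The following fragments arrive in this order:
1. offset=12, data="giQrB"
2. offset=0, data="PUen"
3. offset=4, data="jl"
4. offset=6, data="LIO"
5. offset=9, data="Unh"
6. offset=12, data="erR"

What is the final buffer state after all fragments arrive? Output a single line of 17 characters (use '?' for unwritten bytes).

Answer: PUenjlLIOUnherRrB

Derivation:
Fragment 1: offset=12 data="giQrB" -> buffer=????????????giQrB
Fragment 2: offset=0 data="PUen" -> buffer=PUen????????giQrB
Fragment 3: offset=4 data="jl" -> buffer=PUenjl??????giQrB
Fragment 4: offset=6 data="LIO" -> buffer=PUenjlLIO???giQrB
Fragment 5: offset=9 data="Unh" -> buffer=PUenjlLIOUnhgiQrB
Fragment 6: offset=12 data="erR" -> buffer=PUenjlLIOUnherRrB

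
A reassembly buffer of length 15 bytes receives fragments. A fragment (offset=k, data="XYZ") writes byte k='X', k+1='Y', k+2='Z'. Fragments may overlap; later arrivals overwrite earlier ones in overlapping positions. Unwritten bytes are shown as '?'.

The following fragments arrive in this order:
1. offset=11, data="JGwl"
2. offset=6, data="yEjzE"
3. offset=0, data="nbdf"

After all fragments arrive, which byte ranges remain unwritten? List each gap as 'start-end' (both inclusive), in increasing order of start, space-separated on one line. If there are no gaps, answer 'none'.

Answer: 4-5

Derivation:
Fragment 1: offset=11 len=4
Fragment 2: offset=6 len=5
Fragment 3: offset=0 len=4
Gaps: 4-5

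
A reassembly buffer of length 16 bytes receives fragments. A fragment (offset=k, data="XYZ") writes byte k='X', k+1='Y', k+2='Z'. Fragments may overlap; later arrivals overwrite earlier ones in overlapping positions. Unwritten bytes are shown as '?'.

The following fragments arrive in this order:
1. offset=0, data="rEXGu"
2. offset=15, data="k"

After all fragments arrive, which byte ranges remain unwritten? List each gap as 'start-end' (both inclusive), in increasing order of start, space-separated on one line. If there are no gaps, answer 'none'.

Fragment 1: offset=0 len=5
Fragment 2: offset=15 len=1
Gaps: 5-14

Answer: 5-14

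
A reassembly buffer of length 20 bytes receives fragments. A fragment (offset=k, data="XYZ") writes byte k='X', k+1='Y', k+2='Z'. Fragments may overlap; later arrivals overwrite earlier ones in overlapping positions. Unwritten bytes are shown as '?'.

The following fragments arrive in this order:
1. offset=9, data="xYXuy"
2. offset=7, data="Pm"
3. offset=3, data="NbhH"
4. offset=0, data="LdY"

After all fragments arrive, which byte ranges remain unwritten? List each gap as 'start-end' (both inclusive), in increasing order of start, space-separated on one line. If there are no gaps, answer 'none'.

Fragment 1: offset=9 len=5
Fragment 2: offset=7 len=2
Fragment 3: offset=3 len=4
Fragment 4: offset=0 len=3
Gaps: 14-19

Answer: 14-19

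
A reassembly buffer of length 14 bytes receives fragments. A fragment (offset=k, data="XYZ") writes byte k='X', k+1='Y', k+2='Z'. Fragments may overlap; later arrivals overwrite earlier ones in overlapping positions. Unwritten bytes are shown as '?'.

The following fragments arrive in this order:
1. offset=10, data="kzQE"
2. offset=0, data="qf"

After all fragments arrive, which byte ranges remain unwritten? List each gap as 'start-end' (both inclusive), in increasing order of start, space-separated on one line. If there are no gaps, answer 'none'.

Fragment 1: offset=10 len=4
Fragment 2: offset=0 len=2
Gaps: 2-9

Answer: 2-9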